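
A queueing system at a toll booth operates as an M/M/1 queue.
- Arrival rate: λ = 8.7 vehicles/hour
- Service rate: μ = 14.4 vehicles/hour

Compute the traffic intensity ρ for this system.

Server utilization: ρ = λ/μ
ρ = 8.7/14.4 = 0.6042
The server is busy 60.42% of the time.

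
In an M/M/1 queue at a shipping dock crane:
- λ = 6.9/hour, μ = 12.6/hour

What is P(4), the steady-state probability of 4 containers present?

ρ = λ/μ = 6.9/12.6 = 0.5476
P(n) = (1-ρ)ρⁿ
P(4) = (1-0.5476) × 0.5476^4
P(4) = 0.4524 × 0.08992
P(4) = 0.04068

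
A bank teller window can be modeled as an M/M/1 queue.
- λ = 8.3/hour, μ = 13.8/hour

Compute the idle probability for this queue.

ρ = λ/μ = 8.3/13.8 = 0.6014
P(0) = 1 - ρ = 1 - 0.6014 = 0.3986
The server is idle 39.86% of the time.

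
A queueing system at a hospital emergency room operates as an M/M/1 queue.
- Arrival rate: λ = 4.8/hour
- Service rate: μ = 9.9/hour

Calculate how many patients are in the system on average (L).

ρ = λ/μ = 4.8/9.9 = 0.4848
For M/M/1: L = λ/(μ-λ)
L = 4.8/(9.9-4.8) = 4.8/5.10
L = 0.9412 patients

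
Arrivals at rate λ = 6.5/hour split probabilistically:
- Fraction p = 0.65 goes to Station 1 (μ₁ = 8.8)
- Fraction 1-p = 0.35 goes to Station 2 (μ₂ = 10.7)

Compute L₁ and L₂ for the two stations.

Effective rates: λ₁ = 6.5×0.65 = 4.225, λ₂ = 6.5×0.35 = 2.275
Station 1: ρ₁ = 4.225/8.8 = 0.48011, L₁ = ρ₁/(1-ρ₁) = 0.48011/(1-0.48011) = 0.9235
Station 2: ρ₂ = 2.275/10.7 = 0.2126, L₂ = ρ₂/(1-ρ₂) = 0.2126/(1-0.2126) = 0.2700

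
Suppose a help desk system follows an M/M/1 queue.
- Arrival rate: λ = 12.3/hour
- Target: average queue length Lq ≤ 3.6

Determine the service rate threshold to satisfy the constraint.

For M/M/1: Lq = λ²/(μ(μ-λ))
Need Lq ≤ 3.6, i.e. μ(μ-λ) ≥ λ²/3.6
μ² - 12.3μ - 151.29/3.6 ≥ 0  →  μ² - 12.3μ - 42.0250 ≥ 0
Quadratic formula (positive root): μ = [λ + √(λ² + 4×42.0250)]/2
Discriminant: 151.29 + 4×42.0250 = 319.3900, √319.3900 = 17.87149
μ ≥ (12.3 + 17.87149)/2 = 15.0857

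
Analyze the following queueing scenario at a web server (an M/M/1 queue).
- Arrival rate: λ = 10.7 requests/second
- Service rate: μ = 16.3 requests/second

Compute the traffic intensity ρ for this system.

Server utilization: ρ = λ/μ
ρ = 10.7/16.3 = 0.6564
The server is busy 65.64% of the time.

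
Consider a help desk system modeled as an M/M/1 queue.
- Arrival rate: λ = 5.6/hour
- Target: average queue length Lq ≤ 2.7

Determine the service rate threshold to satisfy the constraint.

For M/M/1: Lq = λ²/(μ(μ-λ))
Need Lq ≤ 2.7, i.e. μ(μ-λ) ≥ λ²/2.7
μ² - 5.6μ - 31.36/2.7 ≥ 0  →  μ² - 5.6μ - 11.614815 ≥ 0
Quadratic formula (positive root): μ = [λ + √(λ² + 4×11.614815)]/2
Discriminant: 31.36 + 4×11.614815 = 77.8193, √77.8193 = 8.82152
μ ≥ (5.6 + 8.82152)/2 = 7.2108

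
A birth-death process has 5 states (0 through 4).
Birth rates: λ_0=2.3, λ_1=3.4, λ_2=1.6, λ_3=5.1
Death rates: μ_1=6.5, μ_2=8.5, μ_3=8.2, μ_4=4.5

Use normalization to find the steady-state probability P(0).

Ratios P(n)/P(0) = (λ₀···λₙ₋₁)/(μ₁···μₙ):
P(1)/P(0) = (2.3)/(6.5) = 0.35385
P(2)/P(0) = (2.3×3.4)/(6.5×8.5) = 0.14154
P(3)/P(0) = (2.3×3.4×1.6)/(6.5×8.5×8.2) = 0.027617
P(4)/P(0) = (2.3×3.4×1.6×5.1)/(6.5×8.5×8.2×4.5) = 0.031300

Normalization: ∑ P(n) = 1
P(0) × (1.0000 + 0.35385 + 0.14154 + 0.027617 + 0.031300) = 1
P(0) × 1.5543 = 1
P(0) = 1/1.5543 = 0.6434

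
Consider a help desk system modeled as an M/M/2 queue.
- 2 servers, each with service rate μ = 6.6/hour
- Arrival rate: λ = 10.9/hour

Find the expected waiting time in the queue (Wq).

Traffic intensity: ρ = λ/(cμ) = 10.9/(2×6.6) = 0.8258
Since ρ = 0.8258 < 1, system is stable.
Offered load a = λ/μ = cρ = 10.9/6.6 = 1.6515
P₀ = [ Σₙ₌₀^1 aⁿ/n! + a^2/(2!(1-ρ)) ]⁻¹
Σ = a^0/0! + a^1/1! = 1.0000 + 1.6515 = 2.6515
a^2/(2!(1-ρ)) = 2.727502/(2 × 0.1742424) = 7.8267
P₀ = 1/(2.6515 + 7.8267) = 0.09544
Lq = P₀·a^2·ρ / (2!(1-ρ)²) = 0.0954357 × 2.72750 × 0.825758 / (2 × 0.0303604) = 3.5399
Wq = Lq/λ = 3.5399/10.9 = 0.3248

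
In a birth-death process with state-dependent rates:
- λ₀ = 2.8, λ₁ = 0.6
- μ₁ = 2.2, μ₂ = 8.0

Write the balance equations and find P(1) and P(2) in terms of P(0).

Balance equations:
State 0: λ₀P₀ = μ₁P₁ → P₁ = (λ₀/μ₁)P₀ = (2.8/2.2)P₀ = 1.2727P₀
State 1: P₂ = (λ₀λ₁)/(μ₁μ₂)P₀ = (2.8×0.6)/(2.2×8.0)P₀ = 0.09545P₀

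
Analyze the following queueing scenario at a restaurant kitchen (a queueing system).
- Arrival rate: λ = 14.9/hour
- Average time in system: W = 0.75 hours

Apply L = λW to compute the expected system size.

Little's Law: L = λW
L = 14.9 × 0.75 = 11.1750 orders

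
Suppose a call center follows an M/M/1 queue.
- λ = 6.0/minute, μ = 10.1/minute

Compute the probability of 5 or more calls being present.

ρ = λ/μ = 6.0/10.1 = 0.59406
P(N ≥ n) = ρⁿ
P(N ≥ 5) = 0.59406^5
P(N ≥ 5) = 0.07399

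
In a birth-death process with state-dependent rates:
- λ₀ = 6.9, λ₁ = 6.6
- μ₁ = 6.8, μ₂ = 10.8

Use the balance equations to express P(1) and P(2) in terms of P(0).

Balance equations:
State 0: λ₀P₀ = μ₁P₁ → P₁ = (λ₀/μ₁)P₀ = (6.9/6.8)P₀ = 1.0147P₀
State 1: P₂ = (λ₀λ₁)/(μ₁μ₂)P₀ = (6.9×6.6)/(6.8×10.8)P₀ = 0.6201P₀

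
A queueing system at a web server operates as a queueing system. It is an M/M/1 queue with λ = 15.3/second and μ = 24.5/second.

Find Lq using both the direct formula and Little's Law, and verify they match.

Method 1 (direct): Lq = λ²/(μ(μ-λ)) = 234.09/(24.5 × 9.20) = 1.0386

Method 2 (Little's Law):
W = 1/(μ-λ) = 1/9.20 = 0.1087
Wq = W - 1/μ = 0.1087 - 0.04082 = 0.06788
Lq = λWq = 15.3 × 0.06788 = 1.0386 ✔ (matches Method 1)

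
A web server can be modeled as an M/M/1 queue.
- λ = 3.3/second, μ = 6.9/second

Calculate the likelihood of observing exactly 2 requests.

ρ = λ/μ = 3.3/6.9 = 0.4783
P(n) = (1-ρ)ρⁿ
P(2) = (1-0.4783) × 0.4783^2
P(2) = 0.52170 × 0.22877
P(2) = 0.1193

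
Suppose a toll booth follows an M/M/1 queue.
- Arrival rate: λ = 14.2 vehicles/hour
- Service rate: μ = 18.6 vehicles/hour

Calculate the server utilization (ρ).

Server utilization: ρ = λ/μ
ρ = 14.2/18.6 = 0.7634
The server is busy 76.34% of the time.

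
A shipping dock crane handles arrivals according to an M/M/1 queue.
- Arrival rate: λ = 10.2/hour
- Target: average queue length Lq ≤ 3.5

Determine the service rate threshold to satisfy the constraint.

For M/M/1: Lq = λ²/(μ(μ-λ))
Need Lq ≤ 3.5, i.e. μ(μ-λ) ≥ λ²/3.5
μ² - 10.2μ - 104.04/3.5 ≥ 0  →  μ² - 10.2μ - 29.725714 ≥ 0
Quadratic formula (positive root): μ = [λ + √(λ² + 4×29.725714)]/2
Discriminant: 104.04 + 4×29.725714 = 222.9429, √222.9429 = 14.9313
μ ≥ (10.2 + 14.9313)/2 = 12.5656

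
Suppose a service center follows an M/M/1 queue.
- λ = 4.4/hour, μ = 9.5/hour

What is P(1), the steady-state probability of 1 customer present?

ρ = λ/μ = 4.4/9.5 = 0.4632
P(n) = (1-ρ)ρⁿ
P(1) = (1-0.4632) × 0.4632^1
P(1) = 0.5368 × 0.4632
P(1) = 0.2486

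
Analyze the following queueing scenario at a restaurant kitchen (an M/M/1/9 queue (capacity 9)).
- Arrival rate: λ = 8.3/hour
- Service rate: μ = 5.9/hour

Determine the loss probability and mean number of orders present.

ρ = λ/μ = 8.3/5.9 = 1.40678
P₀ = (1-ρ)/(1-ρ^(K+1)) = (1-1.40678)/(1-1.40678^10) = -0.4068/-29.3572 = 0.01386
P_K = P₀×ρ^K = 0.013856 × 1.40678^9 = 0.013856 × 21.5792 = 0.2990
Blocking probability P_9 = 0.2990 (29.90%)
L = ρ[1 - (K+1)ρ^K + Kρ^(K+1)] / [(1-ρ)(1-ρ^(K+1))]
L = 1.40678 × (1 - 10×21.5792 + 9×30.3572) / ((1 - 1.40678) × (1 - 30.3572)) = 6.8823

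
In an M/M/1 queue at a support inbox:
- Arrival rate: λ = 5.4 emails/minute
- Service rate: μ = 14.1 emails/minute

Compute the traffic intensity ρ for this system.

Server utilization: ρ = λ/μ
ρ = 5.4/14.1 = 0.3830
The server is busy 38.30% of the time.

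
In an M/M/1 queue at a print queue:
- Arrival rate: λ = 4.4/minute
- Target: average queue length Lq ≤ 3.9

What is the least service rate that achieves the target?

For M/M/1: Lq = λ²/(μ(μ-λ))
Need Lq ≤ 3.9, i.e. μ(μ-λ) ≥ λ²/3.9
μ² - 4.4μ - 19.36/3.9 ≥ 0  →  μ² - 4.4μ - 4.9641 ≥ 0
Quadratic formula (positive root): μ = [λ + √(λ² + 4×4.9641)]/2
Discriminant: 19.36 + 4×4.9641 = 39.2164, √39.2164 = 6.2623
μ ≥ (4.4 + 6.2623)/2 = 5.3312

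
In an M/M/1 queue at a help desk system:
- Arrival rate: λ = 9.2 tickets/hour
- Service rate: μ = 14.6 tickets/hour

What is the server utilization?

Server utilization: ρ = λ/μ
ρ = 9.2/14.6 = 0.6301
The server is busy 63.01% of the time.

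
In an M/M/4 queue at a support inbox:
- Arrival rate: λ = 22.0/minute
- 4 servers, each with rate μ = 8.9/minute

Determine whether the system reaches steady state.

Stability requires ρ = λ/(cμ) < 1
ρ = 22.0/(4 × 8.9) = 22.0/35.60 = 0.6180
Since 0.6180 < 1, the system is STABLE.
The servers are busy 61.80% of the time.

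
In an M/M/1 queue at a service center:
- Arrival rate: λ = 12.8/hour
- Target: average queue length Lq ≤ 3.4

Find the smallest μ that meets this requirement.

For M/M/1: Lq = λ²/(μ(μ-λ))
Need Lq ≤ 3.4, i.e. μ(μ-λ) ≥ λ²/3.4
μ² - 12.8μ - 163.84/3.4 ≥ 0  →  μ² - 12.8μ - 48.188235 ≥ 0
Quadratic formula (positive root): μ = [λ + √(λ² + 4×48.188235)]/2
Discriminant: 163.84 + 4×48.188235 = 356.5929, √356.5929 = 18.88367
μ ≥ (12.8 + 18.88367)/2 = 15.8418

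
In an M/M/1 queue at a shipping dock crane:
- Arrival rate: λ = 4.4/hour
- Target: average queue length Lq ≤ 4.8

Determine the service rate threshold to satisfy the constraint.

For M/M/1: Lq = λ²/(μ(μ-λ))
Need Lq ≤ 4.8, i.e. μ(μ-λ) ≥ λ²/4.8
μ² - 4.4μ - 19.36/4.8 ≥ 0  →  μ² - 4.4μ - 4.03333 ≥ 0
Quadratic formula (positive root): μ = [λ + √(λ² + 4×4.03333)]/2
Discriminant: 19.36 + 4×4.03333 = 35.4933, √35.4933 = 5.9576
μ ≥ (4.4 + 5.9576)/2 = 5.1788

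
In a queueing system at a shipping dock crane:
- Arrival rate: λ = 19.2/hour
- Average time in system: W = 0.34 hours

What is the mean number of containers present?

Little's Law: L = λW
L = 19.2 × 0.34 = 6.5280 containers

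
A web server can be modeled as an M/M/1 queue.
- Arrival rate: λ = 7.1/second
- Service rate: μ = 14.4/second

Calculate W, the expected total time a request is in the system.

First, compute utilization: ρ = λ/μ = 7.1/14.4 = 0.4931
For M/M/1: W = 1/(μ-λ)
W = 1/(14.4-7.1) = 1/7.30
W = 0.1370 seconds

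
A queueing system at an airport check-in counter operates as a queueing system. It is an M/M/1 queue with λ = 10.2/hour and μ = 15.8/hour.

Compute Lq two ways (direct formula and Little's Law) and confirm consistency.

Method 1 (direct): Lq = λ²/(μ(μ-λ)) = 104.04/(15.8 × 5.60) = 1.1759

Method 2 (Little's Law):
W = 1/(μ-λ) = 1/5.60 = 0.17857
Wq = W - 1/μ = 0.17857 - 0.063291 = 0.11528
Lq = λWq = 10.2 × 0.11528 = 1.1759 ✔ (matches Method 1)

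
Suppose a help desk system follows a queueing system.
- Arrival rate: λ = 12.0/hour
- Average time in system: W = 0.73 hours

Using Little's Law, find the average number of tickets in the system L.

Little's Law: L = λW
L = 12.0 × 0.73 = 8.7600 tickets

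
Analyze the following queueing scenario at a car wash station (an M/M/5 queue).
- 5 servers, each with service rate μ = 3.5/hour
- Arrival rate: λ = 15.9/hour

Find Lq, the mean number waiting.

Traffic intensity: ρ = λ/(cμ) = 15.9/(5×3.5) = 0.9086
Since ρ = 0.9086 < 1, system is stable.
Offered load a = λ/μ = cρ = 15.9/3.5 = 4.5429
P₀ = [ Σₙ₌₀^4 aⁿ/n! + a^5/(5!(1-ρ)) ]⁻¹
Σ = a^0/0! + a^1/1! + a^2/2! + a^3/3! + a^4/4! = 1.000000 + 4.542857 + 10.31878 + 15.62557 + 17.74619 = 49.2334
a^5/(5!(1-ρ)) = 1934.8415/(120 × 0.0914286) = 176.3527
P₀ = 1/(49.2334 + 176.3527) = 0.004433
Lq = P₀·a^5·ρ / (5!(1-ρ)²) = 0.0044329 × 1934.8415 × 0.90857 / (120 × 0.0083592) = 7.7687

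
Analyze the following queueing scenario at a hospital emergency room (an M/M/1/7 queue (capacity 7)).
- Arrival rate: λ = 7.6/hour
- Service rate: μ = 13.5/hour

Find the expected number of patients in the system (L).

ρ = λ/μ = 7.6/13.5 = 0.56296
P₀ = (1-ρ)/(1-ρ^(K+1)) = (1-0.56296)/(1-0.56296^8) = 0.4370/0.9899 = 0.4415
P_K = P₀×ρ^K = 0.4415 × 0.56296^7 = 0.4415 × 0.01792 = 0.007912
L = ρ[1 - (K+1)ρ^K + Kρ^(K+1)] / [(1-ρ)(1-ρ^(K+1))]
L = 0.56296 × (1 - 8×0.01792 + 7×0.01009) / ((1 - 0.56296) × (1 - 0.01009)) = 1.2066 patients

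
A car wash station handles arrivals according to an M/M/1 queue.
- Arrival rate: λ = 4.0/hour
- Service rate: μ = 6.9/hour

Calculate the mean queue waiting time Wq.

First, compute utilization: ρ = λ/μ = 4.0/6.9 = 0.5797
For M/M/1: Wq = λ/(μ(μ-λ))
Wq = 4.0/(6.9 × (6.9-4.0))
Wq = 4.0/(6.9 × 2.90)
Wq = 0.1999 hours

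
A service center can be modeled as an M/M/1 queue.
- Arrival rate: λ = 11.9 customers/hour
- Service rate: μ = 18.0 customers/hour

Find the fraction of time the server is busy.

Server utilization: ρ = λ/μ
ρ = 11.9/18.0 = 0.6611
The server is busy 66.11% of the time.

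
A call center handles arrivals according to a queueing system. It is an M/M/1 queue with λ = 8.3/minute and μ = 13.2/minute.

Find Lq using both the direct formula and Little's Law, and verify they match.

Method 1 (direct): Lq = λ²/(μ(μ-λ)) = 68.89/(13.2 × 4.90) = 1.0651

Method 2 (Little's Law):
W = 1/(μ-λ) = 1/4.90 = 0.20408
Wq = W - 1/μ = 0.20408 - 0.075758 = 0.12832
Lq = λWq = 8.3 × 0.12832 = 1.0651 ✔ (matches Method 1)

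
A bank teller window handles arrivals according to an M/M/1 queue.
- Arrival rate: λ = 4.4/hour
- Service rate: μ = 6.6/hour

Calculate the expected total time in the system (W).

First, compute utilization: ρ = λ/μ = 4.4/6.6 = 0.6667
For M/M/1: W = 1/(μ-λ)
W = 1/(6.6-4.4) = 1/2.20
W = 0.4545 hours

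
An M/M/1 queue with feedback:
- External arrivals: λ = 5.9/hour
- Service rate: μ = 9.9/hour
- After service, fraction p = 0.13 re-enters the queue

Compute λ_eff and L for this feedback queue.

Effective arrival rate: λ_eff = λ/(1-p) = 5.9/(1-0.13) = 5.9/0.87 = 6.7816
ρ = λ_eff/μ = 6.7816/9.9 = 0.68501
L = ρ/(1-ρ) = 0.68501/(1-0.68501) = 2.1747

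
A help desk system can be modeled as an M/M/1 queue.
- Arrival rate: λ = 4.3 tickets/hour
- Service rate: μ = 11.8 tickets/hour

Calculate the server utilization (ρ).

Server utilization: ρ = λ/μ
ρ = 4.3/11.8 = 0.3644
The server is busy 36.44% of the time.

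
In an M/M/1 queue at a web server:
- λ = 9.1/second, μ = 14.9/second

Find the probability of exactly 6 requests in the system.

ρ = λ/μ = 9.1/14.9 = 0.6107
P(n) = (1-ρ)ρⁿ
P(6) = (1-0.6107) × 0.6107^6
P(6) = 0.3893 × 0.05188
P(6) = 0.02020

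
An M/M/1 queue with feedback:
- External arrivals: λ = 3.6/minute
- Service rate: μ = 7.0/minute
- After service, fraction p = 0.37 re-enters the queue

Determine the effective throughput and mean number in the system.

Effective arrival rate: λ_eff = λ/(1-p) = 3.6/(1-0.37) = 3.6/0.63 = 5.7142857
ρ = λ_eff/μ = 5.7142857/7.0 = 0.8163265
L = ρ/(1-ρ) = 0.8163265/(1-0.8163265) = 4.4444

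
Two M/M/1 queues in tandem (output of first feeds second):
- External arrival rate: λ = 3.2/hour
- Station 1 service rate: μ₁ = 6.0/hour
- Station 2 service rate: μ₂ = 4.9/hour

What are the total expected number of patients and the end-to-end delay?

By Jackson's theorem, each station behaves as independent M/M/1.
Station 1: ρ₁ = 3.2/6.0 = 0.5333, L₁ = ρ₁/(1-ρ₁) = λ/(μ₁-λ) = 3.2/2.80 = 1.14286
Station 2: ρ₂ = 3.2/4.9 = 0.6531, L₂ = ρ₂/(1-ρ₂) = λ/(μ₂-λ) = 3.2/1.70 = 1.88235
Total: L = L₁ + L₂ = 1.14286 + 1.88235 = 3.0252
W = L/λ = 3.0252/3.2 = 0.9454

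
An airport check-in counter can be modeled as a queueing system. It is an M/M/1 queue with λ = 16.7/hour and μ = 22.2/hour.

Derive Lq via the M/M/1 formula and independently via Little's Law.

Method 1 (direct): Lq = λ²/(μ(μ-λ)) = 278.89/(22.2 × 5.50) = 2.2841

Method 2 (Little's Law):
W = 1/(μ-λ) = 1/5.50 = 0.181818
Wq = W - 1/μ = 0.181818 - 0.0450450 = 0.13677
Lq = λWq = 16.7 × 0.13677 = 2.2841 ✔ (matches Method 1)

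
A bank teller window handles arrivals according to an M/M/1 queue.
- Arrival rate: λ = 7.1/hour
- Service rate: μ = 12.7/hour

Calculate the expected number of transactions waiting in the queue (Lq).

ρ = λ/μ = 7.1/12.7 = 0.5591
For M/M/1: Lq = λ²/(μ(μ-λ))
Lq = 50.41/(12.7 × 5.60)
Lq = 0.7088 transactions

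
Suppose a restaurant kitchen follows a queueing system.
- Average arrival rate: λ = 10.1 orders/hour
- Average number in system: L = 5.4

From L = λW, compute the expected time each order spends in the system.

Little's Law: L = λW, so W = L/λ
W = 5.4/10.1 = 0.5347 hours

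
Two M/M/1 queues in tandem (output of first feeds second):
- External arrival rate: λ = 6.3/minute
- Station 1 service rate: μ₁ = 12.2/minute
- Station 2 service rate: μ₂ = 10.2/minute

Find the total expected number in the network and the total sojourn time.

By Jackson's theorem, each station behaves as independent M/M/1.
Station 1: ρ₁ = 6.3/12.2 = 0.5164, L₁ = ρ₁/(1-ρ₁) = λ/(μ₁-λ) = 6.3/5.90 = 1.0678
Station 2: ρ₂ = 6.3/10.2 = 0.6176, L₂ = ρ₂/(1-ρ₂) = λ/(μ₂-λ) = 6.3/3.90 = 1.6154
Total: L = L₁ + L₂ = 1.0678 + 1.6154 = 2.6832
W = L/λ = 2.6832/6.3 = 0.4259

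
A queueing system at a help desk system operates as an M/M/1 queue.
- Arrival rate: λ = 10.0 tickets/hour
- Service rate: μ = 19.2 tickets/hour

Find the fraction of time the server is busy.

Server utilization: ρ = λ/μ
ρ = 10.0/19.2 = 0.5208
The server is busy 52.08% of the time.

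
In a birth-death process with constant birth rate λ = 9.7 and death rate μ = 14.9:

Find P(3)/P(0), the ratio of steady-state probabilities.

For constant rates: P(n)/P(0) = (λ/μ)^n
P(3)/P(0) = (9.7/14.9)^3 = 0.6510^3 = 0.2759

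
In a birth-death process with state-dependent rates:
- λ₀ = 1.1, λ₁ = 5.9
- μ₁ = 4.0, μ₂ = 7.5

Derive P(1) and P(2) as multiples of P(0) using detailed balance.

Balance equations:
State 0: λ₀P₀ = μ₁P₁ → P₁ = (λ₀/μ₁)P₀ = (1.1/4.0)P₀ = 0.2750P₀
State 1: P₂ = (λ₀λ₁)/(μ₁μ₂)P₀ = (1.1×5.9)/(4.0×7.5)P₀ = 0.2163P₀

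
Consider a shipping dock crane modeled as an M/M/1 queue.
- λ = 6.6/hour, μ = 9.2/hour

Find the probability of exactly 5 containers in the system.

ρ = λ/μ = 6.6/9.2 = 0.7174
P(n) = (1-ρ)ρⁿ
P(5) = (1-0.7174) × 0.7174^5
P(5) = 0.28260 × 0.19002
P(5) = 0.05370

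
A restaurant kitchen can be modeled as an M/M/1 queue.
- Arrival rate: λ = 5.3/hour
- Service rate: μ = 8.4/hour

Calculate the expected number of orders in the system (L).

ρ = λ/μ = 5.3/8.4 = 0.6310
For M/M/1: L = λ/(μ-λ)
L = 5.3/(8.4-5.3) = 5.3/3.10
L = 1.7097 orders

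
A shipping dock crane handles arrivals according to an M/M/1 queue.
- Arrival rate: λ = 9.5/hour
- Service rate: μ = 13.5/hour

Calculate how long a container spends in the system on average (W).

First, compute utilization: ρ = λ/μ = 9.5/13.5 = 0.7037
For M/M/1: W = 1/(μ-λ)
W = 1/(13.5-9.5) = 1/4.00
W = 0.2500 hours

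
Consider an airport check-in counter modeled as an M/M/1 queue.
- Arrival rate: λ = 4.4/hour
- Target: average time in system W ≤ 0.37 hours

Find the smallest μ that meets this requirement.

For M/M/1: W = 1/(μ-λ)
Need W ≤ 0.37, so 1/(μ-λ) ≤ 0.37
μ - λ ≥ 1/0.37 = 2.7027
μ ≥ 4.4 + 2.7027 = 7.1027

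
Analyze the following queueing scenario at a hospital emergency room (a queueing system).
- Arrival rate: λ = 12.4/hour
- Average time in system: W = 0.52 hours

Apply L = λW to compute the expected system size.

Little's Law: L = λW
L = 12.4 × 0.52 = 6.4480 patients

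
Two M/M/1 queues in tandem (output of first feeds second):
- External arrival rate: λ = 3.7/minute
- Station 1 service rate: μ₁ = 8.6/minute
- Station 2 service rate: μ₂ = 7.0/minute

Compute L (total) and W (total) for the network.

By Jackson's theorem, each station behaves as independent M/M/1.
Station 1: ρ₁ = 3.7/8.6 = 0.4302, L₁ = ρ₁/(1-ρ₁) = λ/(μ₁-λ) = 3.7/4.90 = 0.7551
Station 2: ρ₂ = 3.7/7.0 = 0.5286, L₂ = ρ₂/(1-ρ₂) = λ/(μ₂-λ) = 3.7/3.30 = 1.1212
Total: L = L₁ + L₂ = 0.7551 + 1.1212 = 1.8763
W = L/λ = 1.8763/3.7 = 0.5071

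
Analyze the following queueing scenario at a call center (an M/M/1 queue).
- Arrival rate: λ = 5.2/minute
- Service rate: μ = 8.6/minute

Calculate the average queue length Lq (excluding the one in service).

ρ = λ/μ = 5.2/8.6 = 0.6047
For M/M/1: Lq = λ²/(μ(μ-λ))
Lq = 27.04/(8.6 × 3.40)
Lq = 0.9248 calls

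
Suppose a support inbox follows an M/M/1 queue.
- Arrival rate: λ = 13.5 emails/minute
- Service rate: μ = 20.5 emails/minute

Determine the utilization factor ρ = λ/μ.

Server utilization: ρ = λ/μ
ρ = 13.5/20.5 = 0.6585
The server is busy 65.85% of the time.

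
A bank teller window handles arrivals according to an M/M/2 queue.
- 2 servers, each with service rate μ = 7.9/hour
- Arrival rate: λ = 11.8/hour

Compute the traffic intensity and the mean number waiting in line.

Traffic intensity: ρ = λ/(cμ) = 11.8/(2×7.9) = 0.7468
Since ρ = 0.7468 < 1, system is stable.
Offered load a = λ/μ = cρ = 11.8/7.9 = 1.4937
P₀ = [ Σₙ₌₀^1 aⁿ/n! + a^2/(2!(1-ρ)) ]⁻¹
Σ = a^0/0! + a^1/1! = 1.0000 + 1.4937 = 2.4937
a^2/(2!(1-ρ)) = 2.23105/(2 × 0.253165) = 4.4063
P₀ = 1/(2.4937 + 4.4063) = 0.1449
Lq = P₀·a^2·ρ / (2!(1-ρ)²) = 0.144928 × 2.23105 × 0.746835 / (2 × 0.0640923) = 1.8839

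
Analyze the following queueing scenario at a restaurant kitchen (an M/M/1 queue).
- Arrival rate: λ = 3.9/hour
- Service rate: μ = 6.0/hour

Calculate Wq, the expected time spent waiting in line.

First, compute utilization: ρ = λ/μ = 3.9/6.0 = 0.6500
For M/M/1: Wq = λ/(μ(μ-λ))
Wq = 3.9/(6.0 × (6.0-3.9))
Wq = 3.9/(6.0 × 2.10)
Wq = 0.3095 hours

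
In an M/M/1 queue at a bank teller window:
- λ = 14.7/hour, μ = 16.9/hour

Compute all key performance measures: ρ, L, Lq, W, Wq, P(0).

Step 1: ρ = λ/μ = 14.7/16.9 = 0.8698
Step 2: L = λ/(μ-λ) = 14.7/2.20 = 6.6818
Step 3: Lq = λ²/(μ(μ-λ)) = 216.09/(16.9×2.20) = 5.8120
Step 4: W = 1/(μ-λ) = 1/2.20 = 0.454545
Step 5: Wq = λ/(μ(μ-λ)) = 14.7/(16.9×2.20) = 0.3954
Step 6: P(0) = 1-ρ = 0.1302
Verify: L = λW = 14.7×0.454545 = 6.6818 ✔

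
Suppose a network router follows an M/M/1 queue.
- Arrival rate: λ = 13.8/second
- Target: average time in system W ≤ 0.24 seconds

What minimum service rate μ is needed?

For M/M/1: W = 1/(μ-λ)
Need W ≤ 0.24, so 1/(μ-λ) ≤ 0.24
μ - λ ≥ 1/0.24 = 4.1667
μ ≥ 13.8 + 4.1667 = 17.9667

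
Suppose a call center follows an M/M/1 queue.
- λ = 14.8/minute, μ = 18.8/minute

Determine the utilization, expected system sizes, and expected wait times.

Step 1: ρ = λ/μ = 14.8/18.8 = 0.7872
Step 2: L = λ/(μ-λ) = 14.8/4.00 = 3.7000
Step 3: Lq = λ²/(μ(μ-λ)) = 219.04/(18.8×4.00) = 2.9128
Step 4: W = 1/(μ-λ) = 1/4.00 = 0.2500
Step 5: Wq = λ/(μ(μ-λ)) = 14.8/(18.8×4.00) = 0.1968
Step 6: P(0) = 1-ρ = 0.2128
Verify: L = λW = 14.8×0.2500 = 3.7000 ✔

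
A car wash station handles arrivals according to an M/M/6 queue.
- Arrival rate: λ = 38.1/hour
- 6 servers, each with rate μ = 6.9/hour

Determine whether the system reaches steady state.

Stability requires ρ = λ/(cμ) < 1
ρ = 38.1/(6 × 6.9) = 38.1/41.40 = 0.9203
Since 0.9203 < 1, the system is STABLE.
The servers are busy 92.03% of the time.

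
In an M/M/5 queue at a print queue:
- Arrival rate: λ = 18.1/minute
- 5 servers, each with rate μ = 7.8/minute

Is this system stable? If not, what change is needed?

Stability requires ρ = λ/(cμ) < 1
ρ = 18.1/(5 × 7.8) = 18.1/39.00 = 0.4641
Since 0.4641 < 1, the system is STABLE.
The servers are busy 46.41% of the time.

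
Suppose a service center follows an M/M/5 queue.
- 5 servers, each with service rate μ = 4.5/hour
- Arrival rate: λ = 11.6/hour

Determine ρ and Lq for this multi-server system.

Traffic intensity: ρ = λ/(cμ) = 11.6/(5×4.5) = 0.5156
Since ρ = 0.5156 < 1, system is stable.
Offered load a = λ/μ = cρ = 11.6/4.5 = 2.5778
P₀ = [ Σₙ₌₀^4 aⁿ/n! + a^5/(5!(1-ρ)) ]⁻¹
Σ = a^0/0! + a^1/1! + a^2/2! + a^3/3! + a^4/4! = 1.00000 + 2.57778 + 3.32247 + 2.85486 + 1.83980 = 11.5949
a^5/(5!(1-ρ)) = 113.8223/(120 × 0.48444) = 1.9580
P₀ = 1/(11.5949 + 1.95795) = 0.07379
Lq = P₀·a^5·ρ / (5!(1-ρ)²) = 0.073785 × 113.8223 × 0.51556 / (120 × 0.23469) = 0.1537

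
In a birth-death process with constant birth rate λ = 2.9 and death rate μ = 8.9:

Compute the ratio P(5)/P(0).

For constant rates: P(n)/P(0) = (λ/μ)^n
P(5)/P(0) = (2.9/8.9)^5 = 0.32584^5 = 0.003673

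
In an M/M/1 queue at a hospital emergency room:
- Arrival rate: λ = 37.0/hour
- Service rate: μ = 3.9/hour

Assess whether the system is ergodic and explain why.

Stability requires ρ = λ/(cμ) < 1
ρ = 37.0/(1 × 3.9) = 37.0/3.90 = 9.4872
Since 9.4872 ≥ 1, the system is UNSTABLE.
Queue grows without bound. Need μ > λ = 37.0.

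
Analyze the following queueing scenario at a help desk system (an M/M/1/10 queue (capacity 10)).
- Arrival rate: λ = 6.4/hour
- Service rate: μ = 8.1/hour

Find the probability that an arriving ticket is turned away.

ρ = λ/μ = 6.4/8.1 = 0.79012
P₀ = (1-ρ)/(1-ρ^(K+1)) = (1-0.79012)/(1-0.79012^11) = 0.2099/0.9251 = 0.2269
P_K = P₀×ρ^K = 0.22688 × 0.79012^10 = 0.22688 × 0.094827 = 0.02151
Blocking probability = 2.15%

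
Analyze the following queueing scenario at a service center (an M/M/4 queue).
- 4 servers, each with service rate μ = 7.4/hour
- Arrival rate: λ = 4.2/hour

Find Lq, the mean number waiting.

Traffic intensity: ρ = λ/(cμ) = 4.2/(4×7.4) = 0.1419
Since ρ = 0.1419 < 1, system is stable.
Offered load a = λ/μ = cρ = 4.2/7.4 = 0.5676
P₀ = [ Σₙ₌₀^3 aⁿ/n! + a^4/(4!(1-ρ)) ]⁻¹
Σ = a^0/0! + a^1/1! + a^2/2! + a^3/3! = 1.0000 + 0.56757 + 0.16107 + 0.030472 = 1.7591
a^4/(4!(1-ρ)) = 0.10377/(24 × 0.85811) = 0.005039
P₀ = 1/(1.7591 + 0.005039) = 0.5668
Lq = P₀·a^4·ρ / (4!(1-ρ)²) = 0.56685 × 0.10377 × 0.14189 / (24 × 0.73635) = 0.0004723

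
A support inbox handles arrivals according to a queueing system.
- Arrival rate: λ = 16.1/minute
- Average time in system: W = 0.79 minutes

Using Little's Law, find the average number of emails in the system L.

Little's Law: L = λW
L = 16.1 × 0.79 = 12.7190 emails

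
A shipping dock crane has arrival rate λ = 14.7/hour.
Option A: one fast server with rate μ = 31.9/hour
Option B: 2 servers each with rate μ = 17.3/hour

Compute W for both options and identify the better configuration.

Option A: single server μ = 31.9 (M/M/1)
  ρ_A = 14.7/31.9 = 0.4608
  W_A = 1/(μ-λ) = 1/(31.9-14.7) = 1/17.20 = 0.05814

Option B: 2 servers μ = 17.3 (M/M/2)
  ρ_B = λ/(cμ) = 14.7/(2×17.3) = 0.4249
  Offered load a = λ/μ = cρ = 14.7/17.3 = 0.8497
  P₀ = [ Σₙ₌₀^1 aⁿ/n! + a^2/(2!(1-ρ)) ]⁻¹
  Σ = a^0/0! + a^1/1! = 1.0000 + 0.8497 = 1.8497
  a^2/(2!(1-ρ)) = 0.7220/(2 × 0.5751) = 0.6277
  P₀ = 1/(1.8497 + 0.62768) = 0.4037
  Lq = P₀·a^2·ρ / (2!(1-ρ)²) = 0.4037 × 0.7220 × 0.4249 / (2 × 0.3308) = 0.1872
  Wq_B = Lq/λ = 0.18716/14.7 = 0.012732
  W_B = Wq_B + 1/μ = 0.012732 + 0.057803 = 0.07054

Since W_A = 0.05814 < W_B = 0.07054, Option A (single fast server) has the shorter time in system.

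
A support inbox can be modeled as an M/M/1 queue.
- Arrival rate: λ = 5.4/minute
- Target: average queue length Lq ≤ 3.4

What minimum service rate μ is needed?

For M/M/1: Lq = λ²/(μ(μ-λ))
Need Lq ≤ 3.4, i.e. μ(μ-λ) ≥ λ²/3.4
μ² - 5.4μ - 29.16/3.4 ≥ 0  →  μ² - 5.4μ - 8.57647 ≥ 0
Quadratic formula (positive root): μ = [λ + √(λ² + 4×8.57647)]/2
Discriminant: 29.16 + 4×8.57647 = 63.4659, √63.4659 = 7.9665
μ ≥ (5.4 + 7.9665)/2 = 6.6833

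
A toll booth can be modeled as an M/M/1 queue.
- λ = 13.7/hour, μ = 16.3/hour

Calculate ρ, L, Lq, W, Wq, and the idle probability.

Step 1: ρ = λ/μ = 13.7/16.3 = 0.8405
Step 2: L = λ/(μ-λ) = 13.7/2.60 = 5.2692
Step 3: Lq = λ²/(μ(μ-λ)) = 187.69/(16.3×2.60) = 4.4287
Step 4: W = 1/(μ-λ) = 1/2.60 = 0.384615
Step 5: Wq = λ/(μ(μ-λ)) = 13.7/(16.3×2.60) = 0.3233
Step 6: P(0) = 1-ρ = 0.1595
Verify: L = λW = 13.7×0.384615 = 5.2692 ✔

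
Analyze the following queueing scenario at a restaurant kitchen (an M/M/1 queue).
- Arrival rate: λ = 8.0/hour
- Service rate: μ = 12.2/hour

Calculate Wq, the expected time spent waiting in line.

First, compute utilization: ρ = λ/μ = 8.0/12.2 = 0.6557
For M/M/1: Wq = λ/(μ(μ-λ))
Wq = 8.0/(12.2 × (12.2-8.0))
Wq = 8.0/(12.2 × 4.20)
Wq = 0.1561 hours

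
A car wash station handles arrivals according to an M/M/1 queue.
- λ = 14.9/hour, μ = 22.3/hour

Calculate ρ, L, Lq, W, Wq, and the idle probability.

Step 1: ρ = λ/μ = 14.9/22.3 = 0.6682
Step 2: L = λ/(μ-λ) = 14.9/7.40 = 2.0135
Step 3: Lq = λ²/(μ(μ-λ)) = 222.01/(22.3×7.40) = 1.3454
Step 4: W = 1/(μ-λ) = 1/7.40 = 0.135135
Step 5: Wq = λ/(μ(μ-λ)) = 14.9/(22.3×7.40) = 0.09029
Step 6: P(0) = 1-ρ = 0.3318
Verify: L = λW = 14.9×0.135135 = 2.0135 ✔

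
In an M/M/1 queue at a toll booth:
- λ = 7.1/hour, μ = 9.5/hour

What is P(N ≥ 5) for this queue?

ρ = λ/μ = 7.1/9.5 = 0.7474
P(N ≥ n) = ρⁿ
P(N ≥ 5) = 0.7474^5
P(N ≥ 5) = 0.2332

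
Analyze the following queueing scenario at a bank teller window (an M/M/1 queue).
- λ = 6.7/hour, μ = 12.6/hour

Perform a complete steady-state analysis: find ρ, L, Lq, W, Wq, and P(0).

Step 1: ρ = λ/μ = 6.7/12.6 = 0.5317
Step 2: L = λ/(μ-λ) = 6.7/5.90 = 1.1356
Step 3: Lq = λ²/(μ(μ-λ)) = 44.89/(12.6×5.90) = 0.6038
Step 4: W = 1/(μ-λ) = 1/5.90 = 0.16949
Step 5: Wq = λ/(μ(μ-λ)) = 6.7/(12.6×5.90) = 0.09013
Step 6: P(0) = 1-ρ = 0.4683
Verify: L = λW = 6.7×0.16949 = 1.1356 ✔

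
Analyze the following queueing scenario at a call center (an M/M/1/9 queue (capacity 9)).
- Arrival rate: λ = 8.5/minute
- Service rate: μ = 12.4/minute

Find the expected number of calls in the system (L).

ρ = λ/μ = 8.5/12.4 = 0.68548
P₀ = (1-ρ)/(1-ρ^(K+1)) = (1-0.68548)/(1-0.68548^10) = 0.3145/0.9771 = 0.3219
P_K = P₀×ρ^K = 0.3219 × 0.68548^9 = 0.3219 × 0.03342 = 0.01076
L = ρ[1 - (K+1)ρ^K + Kρ^(K+1)] / [(1-ρ)(1-ρ^(K+1))]
L = 0.68548 × (1 - 10×0.03342 + 9×0.02291) / ((1 - 0.68548) × (1 - 0.02291)) = 1.9450 calls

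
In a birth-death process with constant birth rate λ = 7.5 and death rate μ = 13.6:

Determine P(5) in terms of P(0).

For constant rates: P(n)/P(0) = (λ/μ)^n
P(5)/P(0) = (7.5/13.6)^5 = 0.55147^5 = 0.05100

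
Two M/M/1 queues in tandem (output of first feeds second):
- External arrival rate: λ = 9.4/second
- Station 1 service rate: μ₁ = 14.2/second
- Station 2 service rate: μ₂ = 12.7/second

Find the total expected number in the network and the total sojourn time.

By Jackson's theorem, each station behaves as independent M/M/1.
Station 1: ρ₁ = 9.4/14.2 = 0.6620, L₁ = ρ₁/(1-ρ₁) = λ/(μ₁-λ) = 9.4/4.80 = 1.9583
Station 2: ρ₂ = 9.4/12.7 = 0.7402, L₂ = ρ₂/(1-ρ₂) = λ/(μ₂-λ) = 9.4/3.30 = 2.8485
Total: L = L₁ + L₂ = 1.9583 + 2.8485 = 4.8068
W = L/λ = 4.8068/9.4 = 0.5114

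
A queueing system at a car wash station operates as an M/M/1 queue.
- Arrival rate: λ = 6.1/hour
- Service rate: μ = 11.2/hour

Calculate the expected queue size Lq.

ρ = λ/μ = 6.1/11.2 = 0.5446
For M/M/1: Lq = λ²/(μ(μ-λ))
Lq = 37.21/(11.2 × 5.10)
Lq = 0.6514 cars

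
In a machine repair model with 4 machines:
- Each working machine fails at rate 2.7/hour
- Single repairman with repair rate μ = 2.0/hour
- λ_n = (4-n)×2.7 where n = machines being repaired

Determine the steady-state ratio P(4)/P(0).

P(4)/P(0) = ∏_{i=0}^{4-1} λ_i/μ_{i+1}
= (4-0)×2.7/2.0 × (4-1)×2.7/2.0 × (4-2)×2.7/2.0 × (4-3)×2.7/2.0
= 79.7162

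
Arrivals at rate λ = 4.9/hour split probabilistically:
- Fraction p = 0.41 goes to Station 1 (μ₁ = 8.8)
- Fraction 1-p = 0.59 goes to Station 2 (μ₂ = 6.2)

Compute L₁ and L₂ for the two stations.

Effective rates: λ₁ = 4.9×0.41 = 2.009, λ₂ = 4.9×0.59 = 2.891
Station 1: ρ₁ = 2.009/8.8 = 0.2283, L₁ = ρ₁/(1-ρ₁) = 0.2283/(1-0.2283) = 0.2958
Station 2: ρ₂ = 2.891/6.2 = 0.4663, L₂ = ρ₂/(1-ρ₂) = 0.4663/(1-0.4663) = 0.8737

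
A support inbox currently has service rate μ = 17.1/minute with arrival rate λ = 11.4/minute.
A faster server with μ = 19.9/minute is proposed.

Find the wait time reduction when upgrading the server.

System 1: ρ₁ = 11.4/17.1 = 0.6667, W₁ = 1/(17.1-11.4) = 0.17544
System 2: ρ₂ = 11.4/19.9 = 0.5729, W₂ = 1/(19.9-11.4) = 0.11765
Improvement: (W₁-W₂)/W₁ = (0.17544-0.11765)/0.17544 = 32.94%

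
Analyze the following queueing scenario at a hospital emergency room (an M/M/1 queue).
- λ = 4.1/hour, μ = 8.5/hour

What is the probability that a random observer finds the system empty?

ρ = λ/μ = 4.1/8.5 = 0.4824
P(0) = 1 - ρ = 1 - 0.4824 = 0.5176
The server is idle 51.76% of the time.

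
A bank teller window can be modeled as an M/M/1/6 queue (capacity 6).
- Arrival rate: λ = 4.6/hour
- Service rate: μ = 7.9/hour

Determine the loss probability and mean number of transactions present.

ρ = λ/μ = 4.6/7.9 = 0.58228
P₀ = (1-ρ)/(1-ρ^(K+1)) = (1-0.58228)/(1-0.58228^7) = 0.4177/0.9773 = 0.4274
P_K = P₀×ρ^K = 0.4274 × 0.58228^6 = 0.4274 × 0.03898 = 0.01666
Blocking probability P_6 = 0.01666 (1.67%)
L = ρ[1 - (K+1)ρ^K + Kρ^(K+1)] / [(1-ρ)(1-ρ^(K+1))]
L = 0.58228 × (1 - 7×0.038975 + 6×0.022695) / ((1 - 0.58228) × (1 - 0.022695)) = 1.2314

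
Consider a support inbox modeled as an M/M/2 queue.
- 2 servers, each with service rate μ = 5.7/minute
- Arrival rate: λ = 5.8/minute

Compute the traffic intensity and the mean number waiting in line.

Traffic intensity: ρ = λ/(cμ) = 5.8/(2×5.7) = 0.5088
Since ρ = 0.5088 < 1, system is stable.
Offered load a = λ/μ = cρ = 5.8/5.7 = 1.0175
P₀ = [ Σₙ₌₀^1 aⁿ/n! + a^2/(2!(1-ρ)) ]⁻¹
Σ = a^0/0! + a^1/1! = 1.0000 + 1.0175 = 2.0175
a^2/(2!(1-ρ)) = 1.0354/(2 × 0.4912) = 1.0539
P₀ = 1/(2.0175 + 1.0539) = 0.3256
Lq = P₀·a^2·ρ / (2!(1-ρ)²) = 0.3256 × 1.0354 × 0.5088 / (2 × 0.2413) = 0.3554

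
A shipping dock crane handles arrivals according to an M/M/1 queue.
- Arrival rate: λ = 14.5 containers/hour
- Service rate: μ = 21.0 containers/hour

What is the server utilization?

Server utilization: ρ = λ/μ
ρ = 14.5/21.0 = 0.6905
The server is busy 69.05% of the time.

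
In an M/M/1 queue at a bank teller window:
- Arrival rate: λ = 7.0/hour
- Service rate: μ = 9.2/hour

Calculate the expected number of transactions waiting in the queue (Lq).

ρ = λ/μ = 7.0/9.2 = 0.7609
For M/M/1: Lq = λ²/(μ(μ-λ))
Lq = 49.00/(9.2 × 2.20)
Lq = 2.4209 transactions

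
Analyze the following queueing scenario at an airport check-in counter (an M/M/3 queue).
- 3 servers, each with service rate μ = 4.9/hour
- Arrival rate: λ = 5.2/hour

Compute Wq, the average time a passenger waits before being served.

Traffic intensity: ρ = λ/(cμ) = 5.2/(3×4.9) = 0.3537
Since ρ = 0.3537 < 1, system is stable.
Offered load a = λ/μ = cρ = 5.2/4.9 = 1.0612
P₀ = [ Σₙ₌₀^2 aⁿ/n! + a^3/(3!(1-ρ)) ]⁻¹
Σ = a^0/0! + a^1/1! + a^2/2! = 1.0000 + 1.0612 + 0.5631 = 2.6243
a^3/(3!(1-ρ)) = 1.1951/(6 × 0.6463) = 0.3082
P₀ = 1/(2.6243 + 0.3082) = 0.3410
Lq = P₀·a^3·ρ / (3!(1-ρ)²) = 0.34100 × 1.1951 × 0.35374 / (6 × 0.41765) = 0.05753
Wq = Lq/λ = 0.05753/5.2 = 0.01106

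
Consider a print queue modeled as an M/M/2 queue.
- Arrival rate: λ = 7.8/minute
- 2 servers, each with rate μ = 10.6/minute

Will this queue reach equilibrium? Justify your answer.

Stability requires ρ = λ/(cμ) < 1
ρ = 7.8/(2 × 10.6) = 7.8/21.20 = 0.3679
Since 0.3679 < 1, the system is STABLE.
The servers are busy 36.79% of the time.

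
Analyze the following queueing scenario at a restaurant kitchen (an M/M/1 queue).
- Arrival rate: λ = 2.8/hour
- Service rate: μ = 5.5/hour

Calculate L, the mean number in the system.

ρ = λ/μ = 2.8/5.5 = 0.5091
For M/M/1: L = λ/(μ-λ)
L = 2.8/(5.5-2.8) = 2.8/2.70
L = 1.0370 orders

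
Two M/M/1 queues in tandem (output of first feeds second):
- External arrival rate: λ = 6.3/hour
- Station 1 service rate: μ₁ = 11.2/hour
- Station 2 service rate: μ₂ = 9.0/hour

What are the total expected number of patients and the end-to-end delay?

By Jackson's theorem, each station behaves as independent M/M/1.
Station 1: ρ₁ = 6.3/11.2 = 0.5625, L₁ = ρ₁/(1-ρ₁) = λ/(μ₁-λ) = 6.3/4.90 = 1.285714
Station 2: ρ₂ = 6.3/9.0 = 0.7000, L₂ = ρ₂/(1-ρ₂) = λ/(μ₂-λ) = 6.3/2.70 = 2.333333
Total: L = L₁ + L₂ = 1.285714 + 2.333333 = 3.61905
W = L/λ = 3.61905/6.3 = 0.5745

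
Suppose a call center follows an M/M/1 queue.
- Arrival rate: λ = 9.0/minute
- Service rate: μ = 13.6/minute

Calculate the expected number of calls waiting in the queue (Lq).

ρ = λ/μ = 9.0/13.6 = 0.6618
For M/M/1: Lq = λ²/(μ(μ-λ))
Lq = 81.00/(13.6 × 4.60)
Lq = 1.2948 calls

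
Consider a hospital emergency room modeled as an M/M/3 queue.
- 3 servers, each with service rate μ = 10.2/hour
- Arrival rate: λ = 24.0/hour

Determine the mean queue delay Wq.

Traffic intensity: ρ = λ/(cμ) = 24.0/(3×10.2) = 0.7843
Since ρ = 0.7843 < 1, system is stable.
Offered load a = λ/μ = cρ = 24.0/10.2 = 2.3529
P₀ = [ Σₙ₌₀^2 aⁿ/n! + a^3/(3!(1-ρ)) ]⁻¹
Σ = a^0/0! + a^1/1! + a^2/2! = 1.0000 + 2.3529 + 2.7682 = 6.1211
a^3/(3!(1-ρ)) = 13.0267/(6 × 0.215686) = 10.0661
P₀ = 1/(6.1211 + 10.0661) = 0.06178
Lq = P₀·a^3·ρ / (3!(1-ρ)²) = 0.061777 × 13.0267 × 0.78431 / (6 × 0.046521) = 2.2613
Wq = Lq/λ = 2.2613/24.0 = 0.09422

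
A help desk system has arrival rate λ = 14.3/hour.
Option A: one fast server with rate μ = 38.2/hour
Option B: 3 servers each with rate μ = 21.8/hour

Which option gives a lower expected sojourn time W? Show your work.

Option A: single server μ = 38.2 (M/M/1)
  ρ_A = 14.3/38.2 = 0.3743
  W_A = 1/(μ-λ) = 1/(38.2-14.3) = 1/23.90 = 0.04184

Option B: 3 servers μ = 21.8 (M/M/3)
  ρ_B = λ/(cμ) = 14.3/(3×21.8) = 0.2187
  Offered load a = λ/μ = cρ = 14.3/21.8 = 0.6560
  P₀ = [ Σₙ₌₀^2 aⁿ/n! + a^3/(3!(1-ρ)) ]⁻¹
  Σ = a^0/0! + a^1/1! + a^2/2! = 1.0000 + 0.6560 + 0.2151 = 1.8711
  a^3/(3!(1-ρ)) = 0.28225/(6 × 0.78135) = 0.06021
  P₀ = 1/(1.8711 + 0.06021) = 0.5178
  Lq = P₀·a^3·ρ / (3!(1-ρ)²) = 0.51778 × 0.28225 × 0.21865 / (6 × 0.61050) = 0.008724
  Wq_B = Lq/λ = 0.008724/14.3 = 0.0006101
  W_B = Wq_B + 1/μ = 0.0006101 + 0.04587 = 0.04648

Since W_A = 0.04184 < W_B = 0.04648, Option A (single fast server) has the shorter time in system.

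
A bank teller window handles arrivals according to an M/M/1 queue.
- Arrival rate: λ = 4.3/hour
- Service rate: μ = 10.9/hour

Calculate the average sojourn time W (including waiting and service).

First, compute utilization: ρ = λ/μ = 4.3/10.9 = 0.3945
For M/M/1: W = 1/(μ-λ)
W = 1/(10.9-4.3) = 1/6.60
W = 0.1515 hours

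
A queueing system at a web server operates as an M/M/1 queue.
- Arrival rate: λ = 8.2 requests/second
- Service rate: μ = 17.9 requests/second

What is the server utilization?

Server utilization: ρ = λ/μ
ρ = 8.2/17.9 = 0.4581
The server is busy 45.81% of the time.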